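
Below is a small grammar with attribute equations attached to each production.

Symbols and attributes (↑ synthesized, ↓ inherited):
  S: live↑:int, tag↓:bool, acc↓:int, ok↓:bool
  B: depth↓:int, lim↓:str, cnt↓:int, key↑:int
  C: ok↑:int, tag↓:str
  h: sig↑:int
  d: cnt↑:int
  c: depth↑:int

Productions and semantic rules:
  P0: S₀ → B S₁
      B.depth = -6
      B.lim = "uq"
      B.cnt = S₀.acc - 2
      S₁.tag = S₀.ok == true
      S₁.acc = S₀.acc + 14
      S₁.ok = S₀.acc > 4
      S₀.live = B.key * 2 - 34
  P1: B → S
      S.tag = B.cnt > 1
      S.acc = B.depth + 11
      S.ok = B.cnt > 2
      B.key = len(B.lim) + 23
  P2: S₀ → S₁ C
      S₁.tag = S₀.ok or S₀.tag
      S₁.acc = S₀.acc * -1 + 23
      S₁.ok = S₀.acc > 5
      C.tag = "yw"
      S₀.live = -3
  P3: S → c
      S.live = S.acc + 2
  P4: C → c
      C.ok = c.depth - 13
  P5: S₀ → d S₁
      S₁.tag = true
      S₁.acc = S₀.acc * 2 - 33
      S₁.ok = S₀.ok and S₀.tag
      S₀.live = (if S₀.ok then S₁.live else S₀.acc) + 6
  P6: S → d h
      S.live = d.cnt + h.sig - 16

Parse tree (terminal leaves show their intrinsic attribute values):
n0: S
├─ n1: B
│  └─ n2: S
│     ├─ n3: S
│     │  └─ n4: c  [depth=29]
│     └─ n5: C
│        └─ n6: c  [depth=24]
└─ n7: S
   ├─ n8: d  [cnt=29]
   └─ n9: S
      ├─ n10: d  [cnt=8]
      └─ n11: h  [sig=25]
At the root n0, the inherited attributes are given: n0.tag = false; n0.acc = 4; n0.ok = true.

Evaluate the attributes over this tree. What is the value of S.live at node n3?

20

1. n0.tag = false  [given at root]
2. n0.acc = 4  [given at root]
3. n0.ok = true  [given at root]
4. n1.depth = -6  [-6]
5. n1.lim = "uq"  ["uq"]
6. n1.cnt = 2  [S₀.acc - 2]
7. n2.tag = true  [B.cnt > 1]
8. n2.acc = 5  [B.depth + 11]
9. n2.ok = false  [B.cnt > 2]
10. n3.tag = true  [S₀.ok or S₀.tag]
11. n3.acc = 18  [S₀.acc * -1 + 23]
12. n3.ok = false  [S₀.acc > 5]
13. n4.depth = 29  [terminal]
14. n3.live = 20  [S.acc + 2]
15. n5.tag = "yw"  ["yw"]
16. n6.depth = 24  [terminal]
17. n5.ok = 11  [c.depth - 13]
18. n2.live = -3  [-3]
19. n1.key = 25  [len(B.lim) + 23]
20. n7.tag = true  [S₀.ok == true]
21. n7.acc = 18  [S₀.acc + 14]
22. n7.ok = false  [S₀.acc > 4]
23. n8.cnt = 29  [terminal]
24. n9.tag = true  [true]
25. n9.acc = 3  [S₀.acc * 2 - 33]
26. n9.ok = false  [S₀.ok and S₀.tag]
27. n10.cnt = 8  [terminal]
28. n11.sig = 25  [terminal]
29. n9.live = 17  [d.cnt + h.sig - 16]
30. n7.live = 24  [(if S₀.ok then S₁.live else S₀.acc) + 6]
31. n0.live = 16  [B.key * 2 - 34]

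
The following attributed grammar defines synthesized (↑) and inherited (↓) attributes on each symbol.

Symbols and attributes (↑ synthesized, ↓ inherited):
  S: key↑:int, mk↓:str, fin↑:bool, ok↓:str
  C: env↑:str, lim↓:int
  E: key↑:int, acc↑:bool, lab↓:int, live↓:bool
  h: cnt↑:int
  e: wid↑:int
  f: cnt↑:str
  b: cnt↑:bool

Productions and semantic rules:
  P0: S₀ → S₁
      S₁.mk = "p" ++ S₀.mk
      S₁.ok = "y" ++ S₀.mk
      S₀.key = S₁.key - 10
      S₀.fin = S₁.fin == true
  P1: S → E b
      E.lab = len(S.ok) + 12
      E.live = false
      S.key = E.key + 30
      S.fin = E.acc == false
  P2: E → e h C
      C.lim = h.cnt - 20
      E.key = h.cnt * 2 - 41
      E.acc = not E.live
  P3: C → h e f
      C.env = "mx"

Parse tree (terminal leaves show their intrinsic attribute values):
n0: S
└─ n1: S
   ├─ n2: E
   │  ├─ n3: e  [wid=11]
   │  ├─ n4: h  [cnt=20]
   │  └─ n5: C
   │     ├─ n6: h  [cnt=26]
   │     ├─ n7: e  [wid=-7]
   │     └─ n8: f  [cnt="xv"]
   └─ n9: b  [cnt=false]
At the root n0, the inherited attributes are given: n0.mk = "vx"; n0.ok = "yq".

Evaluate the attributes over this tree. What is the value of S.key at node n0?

1. n0.mk = "vx"  [given at root]
2. n0.ok = "yq"  [given at root]
3. n1.mk = "pvx"  ["p" ++ S₀.mk]
4. n1.ok = "yvx"  ["y" ++ S₀.mk]
5. n2.lab = 15  [len(S.ok) + 12]
6. n2.live = false  [false]
7. n3.wid = 11  [terminal]
8. n4.cnt = 20  [terminal]
9. n5.lim = 0  [h.cnt - 20]
10. n6.cnt = 26  [terminal]
11. n7.wid = -7  [terminal]
12. n8.cnt = "xv"  [terminal]
13. n5.env = "mx"  ["mx"]
14. n2.key = -1  [h.cnt * 2 - 41]
15. n2.acc = true  [not E.live]
16. n9.cnt = false  [terminal]
17. n1.key = 29  [E.key + 30]
18. n1.fin = false  [E.acc == false]
19. n0.key = 19  [S₁.key - 10]
20. n0.fin = false  [S₁.fin == true]

19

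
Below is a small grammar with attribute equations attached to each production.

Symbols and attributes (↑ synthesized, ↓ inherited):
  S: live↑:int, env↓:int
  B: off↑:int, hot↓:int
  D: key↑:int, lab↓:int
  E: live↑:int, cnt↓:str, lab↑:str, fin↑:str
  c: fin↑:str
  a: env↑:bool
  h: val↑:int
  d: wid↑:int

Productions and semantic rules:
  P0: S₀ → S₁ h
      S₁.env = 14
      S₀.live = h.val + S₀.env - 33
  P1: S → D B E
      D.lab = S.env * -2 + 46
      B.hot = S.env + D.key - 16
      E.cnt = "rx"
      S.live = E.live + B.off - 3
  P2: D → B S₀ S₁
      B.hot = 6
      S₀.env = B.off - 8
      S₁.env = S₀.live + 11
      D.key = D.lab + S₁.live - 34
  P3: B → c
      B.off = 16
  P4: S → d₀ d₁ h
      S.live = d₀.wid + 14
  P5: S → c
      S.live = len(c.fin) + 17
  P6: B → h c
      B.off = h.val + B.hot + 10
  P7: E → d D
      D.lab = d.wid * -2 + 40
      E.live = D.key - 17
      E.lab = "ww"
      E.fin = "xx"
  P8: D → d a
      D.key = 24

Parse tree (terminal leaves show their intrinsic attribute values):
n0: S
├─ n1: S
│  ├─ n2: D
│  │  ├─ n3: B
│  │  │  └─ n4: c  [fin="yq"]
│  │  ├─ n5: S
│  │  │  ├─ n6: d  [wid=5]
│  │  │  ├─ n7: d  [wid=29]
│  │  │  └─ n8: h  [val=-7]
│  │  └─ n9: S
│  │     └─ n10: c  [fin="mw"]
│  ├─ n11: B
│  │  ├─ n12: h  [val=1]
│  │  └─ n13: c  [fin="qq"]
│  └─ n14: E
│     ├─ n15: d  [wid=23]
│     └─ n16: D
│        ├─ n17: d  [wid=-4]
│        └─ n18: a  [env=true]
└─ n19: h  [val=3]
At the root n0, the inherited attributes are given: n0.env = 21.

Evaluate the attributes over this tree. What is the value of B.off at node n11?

12

1. n0.env = 21  [given at root]
2. n1.env = 14  [14]
3. n2.lab = 18  [S.env * -2 + 46]
4. n3.hot = 6  [6]
5. n4.fin = "yq"  [terminal]
6. n3.off = 16  [16]
7. n5.env = 8  [B.off - 8]
8. n6.wid = 5  [terminal]
9. n7.wid = 29  [terminal]
10. n8.val = -7  [terminal]
11. n5.live = 19  [d₀.wid + 14]
12. n9.env = 30  [S₀.live + 11]
13. n10.fin = "mw"  [terminal]
14. n9.live = 19  [len(c.fin) + 17]
15. n2.key = 3  [D.lab + S₁.live - 34]
16. n11.hot = 1  [S.env + D.key - 16]
17. n12.val = 1  [terminal]
18. n13.fin = "qq"  [terminal]
19. n11.off = 12  [h.val + B.hot + 10]
20. n14.cnt = "rx"  ["rx"]
21. n15.wid = 23  [terminal]
22. n16.lab = -6  [d.wid * -2 + 40]
23. n17.wid = -4  [terminal]
24. n18.env = true  [terminal]
25. n16.key = 24  [24]
26. n14.live = 7  [D.key - 17]
27. n14.lab = "ww"  ["ww"]
28. n14.fin = "xx"  ["xx"]
29. n1.live = 16  [E.live + B.off - 3]
30. n19.val = 3  [terminal]
31. n0.live = -9  [h.val + S₀.env - 33]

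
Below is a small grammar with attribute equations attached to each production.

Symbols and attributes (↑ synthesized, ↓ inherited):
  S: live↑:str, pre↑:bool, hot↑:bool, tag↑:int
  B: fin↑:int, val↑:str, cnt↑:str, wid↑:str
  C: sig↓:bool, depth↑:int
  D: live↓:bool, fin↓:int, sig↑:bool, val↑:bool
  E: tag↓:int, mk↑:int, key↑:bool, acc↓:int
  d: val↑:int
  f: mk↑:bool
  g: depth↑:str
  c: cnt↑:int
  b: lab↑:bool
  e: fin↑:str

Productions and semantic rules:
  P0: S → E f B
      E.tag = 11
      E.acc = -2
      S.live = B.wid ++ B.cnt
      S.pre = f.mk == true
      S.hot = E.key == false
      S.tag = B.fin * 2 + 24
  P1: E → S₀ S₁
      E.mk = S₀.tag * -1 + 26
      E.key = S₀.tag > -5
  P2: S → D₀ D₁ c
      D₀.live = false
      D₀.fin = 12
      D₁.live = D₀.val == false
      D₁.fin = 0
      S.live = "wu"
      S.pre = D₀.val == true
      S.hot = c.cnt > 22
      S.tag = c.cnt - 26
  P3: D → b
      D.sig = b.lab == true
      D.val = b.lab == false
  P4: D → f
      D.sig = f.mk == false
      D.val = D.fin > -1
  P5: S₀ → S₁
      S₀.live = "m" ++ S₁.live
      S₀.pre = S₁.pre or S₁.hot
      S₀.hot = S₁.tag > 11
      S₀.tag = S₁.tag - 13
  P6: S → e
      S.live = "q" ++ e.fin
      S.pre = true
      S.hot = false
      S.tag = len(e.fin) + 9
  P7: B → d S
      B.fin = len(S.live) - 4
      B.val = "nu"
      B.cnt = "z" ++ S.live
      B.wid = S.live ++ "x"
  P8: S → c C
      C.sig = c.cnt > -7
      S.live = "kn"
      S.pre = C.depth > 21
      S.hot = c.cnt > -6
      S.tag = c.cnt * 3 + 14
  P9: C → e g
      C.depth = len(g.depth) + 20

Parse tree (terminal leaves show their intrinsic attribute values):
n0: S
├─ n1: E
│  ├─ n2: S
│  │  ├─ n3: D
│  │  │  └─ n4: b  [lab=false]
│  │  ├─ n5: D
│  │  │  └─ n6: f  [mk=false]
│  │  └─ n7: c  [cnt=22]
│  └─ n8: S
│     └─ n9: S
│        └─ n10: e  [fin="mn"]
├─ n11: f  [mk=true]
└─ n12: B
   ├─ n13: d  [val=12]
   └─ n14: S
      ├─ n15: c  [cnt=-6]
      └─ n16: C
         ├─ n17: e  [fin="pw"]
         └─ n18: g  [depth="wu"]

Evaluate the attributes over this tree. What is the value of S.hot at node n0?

false

1. n1.tag = 11  [11]
2. n1.acc = -2  [-2]
3. n3.live = false  [false]
4. n3.fin = 12  [12]
5. n4.lab = false  [terminal]
6. n3.sig = false  [b.lab == true]
7. n3.val = true  [b.lab == false]
8. n5.live = false  [D₀.val == false]
9. n5.fin = 0  [0]
10. n6.mk = false  [terminal]
11. n5.sig = true  [f.mk == false]
12. n5.val = true  [D.fin > -1]
13. n7.cnt = 22  [terminal]
14. n2.live = "wu"  ["wu"]
15. n2.pre = true  [D₀.val == true]
16. n2.hot = false  [c.cnt > 22]
17. n2.tag = -4  [c.cnt - 26]
18. n10.fin = "mn"  [terminal]
19. n9.live = "qmn"  ["q" ++ e.fin]
20. n9.pre = true  [true]
21. n9.hot = false  [false]
22. n9.tag = 11  [len(e.fin) + 9]
23. n8.live = "mqmn"  ["m" ++ S₁.live]
24. n8.pre = true  [S₁.pre or S₁.hot]
25. n8.hot = false  [S₁.tag > 11]
26. n8.tag = -2  [S₁.tag - 13]
27. n1.mk = 30  [S₀.tag * -1 + 26]
28. n1.key = true  [S₀.tag > -5]
29. n11.mk = true  [terminal]
30. n13.val = 12  [terminal]
31. n15.cnt = -6  [terminal]
32. n16.sig = true  [c.cnt > -7]
33. n17.fin = "pw"  [terminal]
34. n18.depth = "wu"  [terminal]
35. n16.depth = 22  [len(g.depth) + 20]
36. n14.live = "kn"  ["kn"]
37. n14.pre = true  [C.depth > 21]
38. n14.hot = false  [c.cnt > -6]
39. n14.tag = -4  [c.cnt * 3 + 14]
40. n12.fin = -2  [len(S.live) - 4]
41. n12.val = "nu"  ["nu"]
42. n12.cnt = "zkn"  ["z" ++ S.live]
43. n12.wid = "knx"  [S.live ++ "x"]
44. n0.live = "knxzkn"  [B.wid ++ B.cnt]
45. n0.pre = true  [f.mk == true]
46. n0.hot = false  [E.key == false]
47. n0.tag = 20  [B.fin * 2 + 24]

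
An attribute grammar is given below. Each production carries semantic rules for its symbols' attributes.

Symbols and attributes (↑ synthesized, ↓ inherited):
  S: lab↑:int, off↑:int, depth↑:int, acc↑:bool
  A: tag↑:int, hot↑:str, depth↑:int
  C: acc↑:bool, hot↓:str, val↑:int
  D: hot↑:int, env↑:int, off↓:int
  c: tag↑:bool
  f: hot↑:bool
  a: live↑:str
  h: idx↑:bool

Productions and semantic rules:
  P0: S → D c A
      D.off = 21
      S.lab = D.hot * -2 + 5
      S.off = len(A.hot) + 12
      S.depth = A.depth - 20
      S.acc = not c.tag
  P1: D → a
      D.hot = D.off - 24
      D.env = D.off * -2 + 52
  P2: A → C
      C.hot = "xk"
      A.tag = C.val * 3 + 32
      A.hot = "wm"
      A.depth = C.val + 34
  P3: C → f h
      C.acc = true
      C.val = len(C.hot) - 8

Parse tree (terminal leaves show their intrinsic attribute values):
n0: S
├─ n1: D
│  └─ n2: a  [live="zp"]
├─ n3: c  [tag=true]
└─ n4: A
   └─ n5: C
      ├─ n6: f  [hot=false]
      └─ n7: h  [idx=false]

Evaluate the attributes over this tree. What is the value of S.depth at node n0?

1. n1.off = 21  [21]
2. n2.live = "zp"  [terminal]
3. n1.hot = -3  [D.off - 24]
4. n1.env = 10  [D.off * -2 + 52]
5. n3.tag = true  [terminal]
6. n5.hot = "xk"  ["xk"]
7. n6.hot = false  [terminal]
8. n7.idx = false  [terminal]
9. n5.acc = true  [true]
10. n5.val = -6  [len(C.hot) - 8]
11. n4.tag = 14  [C.val * 3 + 32]
12. n4.hot = "wm"  ["wm"]
13. n4.depth = 28  [C.val + 34]
14. n0.lab = 11  [D.hot * -2 + 5]
15. n0.off = 14  [len(A.hot) + 12]
16. n0.depth = 8  [A.depth - 20]
17. n0.acc = false  [not c.tag]

8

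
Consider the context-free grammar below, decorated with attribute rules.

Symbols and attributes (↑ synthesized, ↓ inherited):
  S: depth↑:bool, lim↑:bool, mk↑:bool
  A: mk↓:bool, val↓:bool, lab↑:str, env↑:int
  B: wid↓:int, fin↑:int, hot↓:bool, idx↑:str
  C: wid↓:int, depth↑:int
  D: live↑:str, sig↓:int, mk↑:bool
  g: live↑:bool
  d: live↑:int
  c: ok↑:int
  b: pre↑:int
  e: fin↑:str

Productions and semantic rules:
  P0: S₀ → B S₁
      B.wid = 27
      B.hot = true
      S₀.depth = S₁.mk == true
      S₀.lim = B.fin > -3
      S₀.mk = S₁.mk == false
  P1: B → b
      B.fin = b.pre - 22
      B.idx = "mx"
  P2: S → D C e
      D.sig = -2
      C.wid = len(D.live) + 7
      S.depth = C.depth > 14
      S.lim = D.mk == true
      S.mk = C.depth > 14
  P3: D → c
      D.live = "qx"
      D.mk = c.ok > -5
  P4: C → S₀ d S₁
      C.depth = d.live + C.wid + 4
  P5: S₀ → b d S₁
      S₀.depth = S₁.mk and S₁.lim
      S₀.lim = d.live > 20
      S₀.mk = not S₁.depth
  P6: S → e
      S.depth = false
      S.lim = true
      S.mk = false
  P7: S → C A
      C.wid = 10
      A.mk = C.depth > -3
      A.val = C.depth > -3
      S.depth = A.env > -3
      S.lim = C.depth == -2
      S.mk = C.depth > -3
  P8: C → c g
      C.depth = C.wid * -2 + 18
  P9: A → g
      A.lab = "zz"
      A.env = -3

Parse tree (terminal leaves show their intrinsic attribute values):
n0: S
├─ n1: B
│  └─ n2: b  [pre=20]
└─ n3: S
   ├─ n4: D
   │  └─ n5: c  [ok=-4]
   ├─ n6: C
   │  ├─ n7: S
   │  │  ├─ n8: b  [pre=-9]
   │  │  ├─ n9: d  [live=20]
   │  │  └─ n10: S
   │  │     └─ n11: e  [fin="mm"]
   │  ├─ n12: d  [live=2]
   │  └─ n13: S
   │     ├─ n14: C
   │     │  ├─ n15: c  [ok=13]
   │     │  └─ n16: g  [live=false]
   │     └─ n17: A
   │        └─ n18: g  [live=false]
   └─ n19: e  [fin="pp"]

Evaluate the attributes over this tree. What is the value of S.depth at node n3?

1. n1.wid = 27  [27]
2. n1.hot = true  [true]
3. n2.pre = 20  [terminal]
4. n1.fin = -2  [b.pre - 22]
5. n1.idx = "mx"  ["mx"]
6. n4.sig = -2  [-2]
7. n5.ok = -4  [terminal]
8. n4.live = "qx"  ["qx"]
9. n4.mk = true  [c.ok > -5]
10. n6.wid = 9  [len(D.live) + 7]
11. n8.pre = -9  [terminal]
12. n9.live = 20  [terminal]
13. n11.fin = "mm"  [terminal]
14. n10.depth = false  [false]
15. n10.lim = true  [true]
16. n10.mk = false  [false]
17. n7.depth = false  [S₁.mk and S₁.lim]
18. n7.lim = false  [d.live > 20]
19. n7.mk = true  [not S₁.depth]
20. n12.live = 2  [terminal]
21. n14.wid = 10  [10]
22. n15.ok = 13  [terminal]
23. n16.live = false  [terminal]
24. n14.depth = -2  [C.wid * -2 + 18]
25. n17.mk = true  [C.depth > -3]
26. n17.val = true  [C.depth > -3]
27. n18.live = false  [terminal]
28. n17.lab = "zz"  ["zz"]
29. n17.env = -3  [-3]
30. n13.depth = false  [A.env > -3]
31. n13.lim = true  [C.depth == -2]
32. n13.mk = true  [C.depth > -3]
33. n6.depth = 15  [d.live + C.wid + 4]
34. n19.fin = "pp"  [terminal]
35. n3.depth = true  [C.depth > 14]
36. n3.lim = true  [D.mk == true]
37. n3.mk = true  [C.depth > 14]
38. n0.depth = true  [S₁.mk == true]
39. n0.lim = true  [B.fin > -3]
40. n0.mk = false  [S₁.mk == false]

true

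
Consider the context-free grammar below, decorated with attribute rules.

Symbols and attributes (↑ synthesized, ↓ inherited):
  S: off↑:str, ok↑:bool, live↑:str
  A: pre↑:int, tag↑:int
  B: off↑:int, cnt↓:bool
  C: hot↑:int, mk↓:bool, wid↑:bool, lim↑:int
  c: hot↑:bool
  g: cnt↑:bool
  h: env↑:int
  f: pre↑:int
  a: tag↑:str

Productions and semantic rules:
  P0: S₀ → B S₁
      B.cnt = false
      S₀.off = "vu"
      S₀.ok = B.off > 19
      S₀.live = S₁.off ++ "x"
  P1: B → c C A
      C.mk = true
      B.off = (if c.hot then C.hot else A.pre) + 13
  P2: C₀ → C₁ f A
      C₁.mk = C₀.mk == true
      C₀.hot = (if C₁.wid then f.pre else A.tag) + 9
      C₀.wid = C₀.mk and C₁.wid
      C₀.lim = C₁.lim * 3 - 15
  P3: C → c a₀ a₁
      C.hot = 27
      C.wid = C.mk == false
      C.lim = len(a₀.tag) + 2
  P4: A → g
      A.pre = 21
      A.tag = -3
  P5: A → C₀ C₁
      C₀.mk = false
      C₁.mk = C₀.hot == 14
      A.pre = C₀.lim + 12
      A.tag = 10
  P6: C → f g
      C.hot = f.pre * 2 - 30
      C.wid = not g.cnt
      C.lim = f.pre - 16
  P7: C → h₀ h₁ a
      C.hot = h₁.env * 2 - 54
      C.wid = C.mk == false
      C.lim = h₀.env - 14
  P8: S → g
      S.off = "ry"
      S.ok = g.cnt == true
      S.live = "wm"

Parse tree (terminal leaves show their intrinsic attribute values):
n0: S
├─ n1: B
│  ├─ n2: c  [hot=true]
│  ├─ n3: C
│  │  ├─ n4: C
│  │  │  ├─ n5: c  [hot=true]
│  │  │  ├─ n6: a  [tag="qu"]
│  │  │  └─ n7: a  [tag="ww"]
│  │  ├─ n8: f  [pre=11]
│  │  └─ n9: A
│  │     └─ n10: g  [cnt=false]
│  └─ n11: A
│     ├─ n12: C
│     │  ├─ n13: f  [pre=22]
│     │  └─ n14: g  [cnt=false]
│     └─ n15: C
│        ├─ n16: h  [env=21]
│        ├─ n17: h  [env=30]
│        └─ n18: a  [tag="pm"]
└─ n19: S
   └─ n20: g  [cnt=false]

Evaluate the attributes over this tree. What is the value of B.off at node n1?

1. n1.cnt = false  [false]
2. n2.hot = true  [terminal]
3. n3.mk = true  [true]
4. n4.mk = true  [C₀.mk == true]
5. n5.hot = true  [terminal]
6. n6.tag = "qu"  [terminal]
7. n7.tag = "ww"  [terminal]
8. n4.hot = 27  [27]
9. n4.wid = false  [C.mk == false]
10. n4.lim = 4  [len(a₀.tag) + 2]
11. n8.pre = 11  [terminal]
12. n10.cnt = false  [terminal]
13. n9.pre = 21  [21]
14. n9.tag = -3  [-3]
15. n3.hot = 6  [(if C₁.wid then f.pre else A.tag) + 9]
16. n3.wid = false  [C₀.mk and C₁.wid]
17. n3.lim = -3  [C₁.lim * 3 - 15]
18. n12.mk = false  [false]
19. n13.pre = 22  [terminal]
20. n14.cnt = false  [terminal]
21. n12.hot = 14  [f.pre * 2 - 30]
22. n12.wid = true  [not g.cnt]
23. n12.lim = 6  [f.pre - 16]
24. n15.mk = true  [C₀.hot == 14]
25. n16.env = 21  [terminal]
26. n17.env = 30  [terminal]
27. n18.tag = "pm"  [terminal]
28. n15.hot = 6  [h₁.env * 2 - 54]
29. n15.wid = false  [C.mk == false]
30. n15.lim = 7  [h₀.env - 14]
31. n11.pre = 18  [C₀.lim + 12]
32. n11.tag = 10  [10]
33. n1.off = 19  [(if c.hot then C.hot else A.pre) + 13]
34. n20.cnt = false  [terminal]
35. n19.off = "ry"  ["ry"]
36. n19.ok = false  [g.cnt == true]
37. n19.live = "wm"  ["wm"]
38. n0.off = "vu"  ["vu"]
39. n0.ok = false  [B.off > 19]
40. n0.live = "ryx"  [S₁.off ++ "x"]

19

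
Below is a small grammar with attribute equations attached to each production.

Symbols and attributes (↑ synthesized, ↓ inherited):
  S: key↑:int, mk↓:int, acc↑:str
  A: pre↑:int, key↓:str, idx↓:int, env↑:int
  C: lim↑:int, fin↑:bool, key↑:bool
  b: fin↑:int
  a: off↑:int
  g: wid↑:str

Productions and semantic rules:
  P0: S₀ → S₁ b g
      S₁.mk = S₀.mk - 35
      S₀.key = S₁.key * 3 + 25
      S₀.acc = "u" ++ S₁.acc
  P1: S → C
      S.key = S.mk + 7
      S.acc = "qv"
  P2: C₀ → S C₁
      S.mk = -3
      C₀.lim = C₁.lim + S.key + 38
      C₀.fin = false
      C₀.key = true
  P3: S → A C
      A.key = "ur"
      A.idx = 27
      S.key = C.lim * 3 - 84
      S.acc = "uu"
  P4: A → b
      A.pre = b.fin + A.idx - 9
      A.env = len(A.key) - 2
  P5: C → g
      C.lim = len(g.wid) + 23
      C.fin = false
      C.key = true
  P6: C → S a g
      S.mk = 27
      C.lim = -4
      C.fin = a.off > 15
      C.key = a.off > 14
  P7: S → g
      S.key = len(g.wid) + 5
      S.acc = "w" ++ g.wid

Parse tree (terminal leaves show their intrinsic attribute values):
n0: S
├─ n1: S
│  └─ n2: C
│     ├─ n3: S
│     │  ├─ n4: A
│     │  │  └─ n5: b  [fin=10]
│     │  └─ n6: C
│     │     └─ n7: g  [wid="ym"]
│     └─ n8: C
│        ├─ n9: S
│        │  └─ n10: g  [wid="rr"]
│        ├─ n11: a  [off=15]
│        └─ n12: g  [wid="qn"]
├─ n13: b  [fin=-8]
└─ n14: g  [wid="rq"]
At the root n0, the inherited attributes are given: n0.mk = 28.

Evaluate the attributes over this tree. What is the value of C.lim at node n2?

1. n0.mk = 28  [given at root]
2. n1.mk = -7  [S₀.mk - 35]
3. n3.mk = -3  [-3]
4. n4.key = "ur"  ["ur"]
5. n4.idx = 27  [27]
6. n5.fin = 10  [terminal]
7. n4.pre = 28  [b.fin + A.idx - 9]
8. n4.env = 0  [len(A.key) - 2]
9. n7.wid = "ym"  [terminal]
10. n6.lim = 25  [len(g.wid) + 23]
11. n6.fin = false  [false]
12. n6.key = true  [true]
13. n3.key = -9  [C.lim * 3 - 84]
14. n3.acc = "uu"  ["uu"]
15. n9.mk = 27  [27]
16. n10.wid = "rr"  [terminal]
17. n9.key = 7  [len(g.wid) + 5]
18. n9.acc = "wrr"  ["w" ++ g.wid]
19. n11.off = 15  [terminal]
20. n12.wid = "qn"  [terminal]
21. n8.lim = -4  [-4]
22. n8.fin = false  [a.off > 15]
23. n8.key = true  [a.off > 14]
24. n2.lim = 25  [C₁.lim + S.key + 38]
25. n2.fin = false  [false]
26. n2.key = true  [true]
27. n1.key = 0  [S.mk + 7]
28. n1.acc = "qv"  ["qv"]
29. n13.fin = -8  [terminal]
30. n14.wid = "rq"  [terminal]
31. n0.key = 25  [S₁.key * 3 + 25]
32. n0.acc = "uqv"  ["u" ++ S₁.acc]

25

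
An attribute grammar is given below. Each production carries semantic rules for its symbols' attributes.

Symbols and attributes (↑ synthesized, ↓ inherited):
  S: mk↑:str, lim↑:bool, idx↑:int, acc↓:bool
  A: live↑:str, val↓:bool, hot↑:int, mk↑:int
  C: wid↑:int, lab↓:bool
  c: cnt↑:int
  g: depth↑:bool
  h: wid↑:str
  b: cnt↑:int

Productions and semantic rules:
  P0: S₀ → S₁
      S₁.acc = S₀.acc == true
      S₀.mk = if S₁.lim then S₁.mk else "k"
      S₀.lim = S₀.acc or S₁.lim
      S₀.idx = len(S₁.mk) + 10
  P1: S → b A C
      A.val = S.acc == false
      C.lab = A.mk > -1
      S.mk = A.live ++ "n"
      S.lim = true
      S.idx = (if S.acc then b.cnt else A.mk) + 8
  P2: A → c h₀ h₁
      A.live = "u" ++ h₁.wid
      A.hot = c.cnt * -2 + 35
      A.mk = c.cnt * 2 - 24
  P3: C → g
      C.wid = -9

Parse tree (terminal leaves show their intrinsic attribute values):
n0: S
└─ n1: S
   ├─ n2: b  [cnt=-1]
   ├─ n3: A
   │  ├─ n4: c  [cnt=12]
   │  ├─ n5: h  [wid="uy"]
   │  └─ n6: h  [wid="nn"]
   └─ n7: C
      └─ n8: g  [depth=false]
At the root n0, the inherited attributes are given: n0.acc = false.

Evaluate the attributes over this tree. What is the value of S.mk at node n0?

"unnn"

1. n0.acc = false  [given at root]
2. n1.acc = false  [S₀.acc == true]
3. n2.cnt = -1  [terminal]
4. n3.val = true  [S.acc == false]
5. n4.cnt = 12  [terminal]
6. n5.wid = "uy"  [terminal]
7. n6.wid = "nn"  [terminal]
8. n3.live = "unn"  ["u" ++ h₁.wid]
9. n3.hot = 11  [c.cnt * -2 + 35]
10. n3.mk = 0  [c.cnt * 2 - 24]
11. n7.lab = true  [A.mk > -1]
12. n8.depth = false  [terminal]
13. n7.wid = -9  [-9]
14. n1.mk = "unnn"  [A.live ++ "n"]
15. n1.lim = true  [true]
16. n1.idx = 8  [(if S.acc then b.cnt else A.mk) + 8]
17. n0.mk = "unnn"  [if S₁.lim then S₁.mk else "k"]
18. n0.lim = true  [S₀.acc or S₁.lim]
19. n0.idx = 14  [len(S₁.mk) + 10]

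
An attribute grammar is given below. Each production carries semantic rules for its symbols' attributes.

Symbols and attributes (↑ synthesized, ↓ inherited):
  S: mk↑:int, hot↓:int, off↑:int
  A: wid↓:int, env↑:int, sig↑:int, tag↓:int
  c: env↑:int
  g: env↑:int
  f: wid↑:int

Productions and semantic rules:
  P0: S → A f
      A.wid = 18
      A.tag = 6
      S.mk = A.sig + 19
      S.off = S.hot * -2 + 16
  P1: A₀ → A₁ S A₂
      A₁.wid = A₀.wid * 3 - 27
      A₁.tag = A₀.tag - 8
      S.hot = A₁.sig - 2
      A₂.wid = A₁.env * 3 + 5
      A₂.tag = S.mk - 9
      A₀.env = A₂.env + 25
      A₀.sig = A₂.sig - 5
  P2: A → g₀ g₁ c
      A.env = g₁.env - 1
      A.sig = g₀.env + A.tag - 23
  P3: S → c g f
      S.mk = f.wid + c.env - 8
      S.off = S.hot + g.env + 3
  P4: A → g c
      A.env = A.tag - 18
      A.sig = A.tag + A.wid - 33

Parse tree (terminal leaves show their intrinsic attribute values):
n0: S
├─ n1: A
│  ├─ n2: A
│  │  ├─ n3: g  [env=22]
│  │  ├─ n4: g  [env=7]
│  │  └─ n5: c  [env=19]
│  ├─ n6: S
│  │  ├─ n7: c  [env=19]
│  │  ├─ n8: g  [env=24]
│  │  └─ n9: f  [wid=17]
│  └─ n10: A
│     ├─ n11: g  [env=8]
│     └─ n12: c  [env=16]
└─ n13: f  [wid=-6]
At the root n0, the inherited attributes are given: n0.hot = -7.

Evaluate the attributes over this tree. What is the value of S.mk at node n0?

1. n0.hot = -7  [given at root]
2. n1.wid = 18  [18]
3. n1.tag = 6  [6]
4. n2.wid = 27  [A₀.wid * 3 - 27]
5. n2.tag = -2  [A₀.tag - 8]
6. n3.env = 22  [terminal]
7. n4.env = 7  [terminal]
8. n5.env = 19  [terminal]
9. n2.env = 6  [g₁.env - 1]
10. n2.sig = -3  [g₀.env + A.tag - 23]
11. n6.hot = -5  [A₁.sig - 2]
12. n7.env = 19  [terminal]
13. n8.env = 24  [terminal]
14. n9.wid = 17  [terminal]
15. n6.mk = 28  [f.wid + c.env - 8]
16. n6.off = 22  [S.hot + g.env + 3]
17. n10.wid = 23  [A₁.env * 3 + 5]
18. n10.tag = 19  [S.mk - 9]
19. n11.env = 8  [terminal]
20. n12.env = 16  [terminal]
21. n10.env = 1  [A.tag - 18]
22. n10.sig = 9  [A.tag + A.wid - 33]
23. n1.env = 26  [A₂.env + 25]
24. n1.sig = 4  [A₂.sig - 5]
25. n13.wid = -6  [terminal]
26. n0.mk = 23  [A.sig + 19]
27. n0.off = 30  [S.hot * -2 + 16]

23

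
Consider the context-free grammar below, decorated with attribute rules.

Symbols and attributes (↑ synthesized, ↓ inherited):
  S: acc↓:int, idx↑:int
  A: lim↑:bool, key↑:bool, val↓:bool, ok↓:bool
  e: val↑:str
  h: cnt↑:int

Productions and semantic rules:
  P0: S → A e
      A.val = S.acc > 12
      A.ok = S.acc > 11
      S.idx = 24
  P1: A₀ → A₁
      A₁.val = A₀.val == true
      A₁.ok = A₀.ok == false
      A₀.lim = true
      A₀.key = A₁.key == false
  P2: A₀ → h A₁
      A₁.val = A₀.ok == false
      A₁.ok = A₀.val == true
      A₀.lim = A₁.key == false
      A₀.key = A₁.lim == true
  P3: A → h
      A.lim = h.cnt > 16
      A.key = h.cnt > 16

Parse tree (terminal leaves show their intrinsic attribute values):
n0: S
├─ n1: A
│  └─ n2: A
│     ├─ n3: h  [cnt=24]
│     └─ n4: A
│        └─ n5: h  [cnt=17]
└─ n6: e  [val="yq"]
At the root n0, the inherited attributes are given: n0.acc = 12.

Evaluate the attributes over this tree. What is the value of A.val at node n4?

1. n0.acc = 12  [given at root]
2. n1.val = false  [S.acc > 12]
3. n1.ok = true  [S.acc > 11]
4. n2.val = false  [A₀.val == true]
5. n2.ok = false  [A₀.ok == false]
6. n3.cnt = 24  [terminal]
7. n4.val = true  [A₀.ok == false]
8. n4.ok = false  [A₀.val == true]
9. n5.cnt = 17  [terminal]
10. n4.lim = true  [h.cnt > 16]
11. n4.key = true  [h.cnt > 16]
12. n2.lim = false  [A₁.key == false]
13. n2.key = true  [A₁.lim == true]
14. n1.lim = true  [true]
15. n1.key = false  [A₁.key == false]
16. n6.val = "yq"  [terminal]
17. n0.idx = 24  [24]

true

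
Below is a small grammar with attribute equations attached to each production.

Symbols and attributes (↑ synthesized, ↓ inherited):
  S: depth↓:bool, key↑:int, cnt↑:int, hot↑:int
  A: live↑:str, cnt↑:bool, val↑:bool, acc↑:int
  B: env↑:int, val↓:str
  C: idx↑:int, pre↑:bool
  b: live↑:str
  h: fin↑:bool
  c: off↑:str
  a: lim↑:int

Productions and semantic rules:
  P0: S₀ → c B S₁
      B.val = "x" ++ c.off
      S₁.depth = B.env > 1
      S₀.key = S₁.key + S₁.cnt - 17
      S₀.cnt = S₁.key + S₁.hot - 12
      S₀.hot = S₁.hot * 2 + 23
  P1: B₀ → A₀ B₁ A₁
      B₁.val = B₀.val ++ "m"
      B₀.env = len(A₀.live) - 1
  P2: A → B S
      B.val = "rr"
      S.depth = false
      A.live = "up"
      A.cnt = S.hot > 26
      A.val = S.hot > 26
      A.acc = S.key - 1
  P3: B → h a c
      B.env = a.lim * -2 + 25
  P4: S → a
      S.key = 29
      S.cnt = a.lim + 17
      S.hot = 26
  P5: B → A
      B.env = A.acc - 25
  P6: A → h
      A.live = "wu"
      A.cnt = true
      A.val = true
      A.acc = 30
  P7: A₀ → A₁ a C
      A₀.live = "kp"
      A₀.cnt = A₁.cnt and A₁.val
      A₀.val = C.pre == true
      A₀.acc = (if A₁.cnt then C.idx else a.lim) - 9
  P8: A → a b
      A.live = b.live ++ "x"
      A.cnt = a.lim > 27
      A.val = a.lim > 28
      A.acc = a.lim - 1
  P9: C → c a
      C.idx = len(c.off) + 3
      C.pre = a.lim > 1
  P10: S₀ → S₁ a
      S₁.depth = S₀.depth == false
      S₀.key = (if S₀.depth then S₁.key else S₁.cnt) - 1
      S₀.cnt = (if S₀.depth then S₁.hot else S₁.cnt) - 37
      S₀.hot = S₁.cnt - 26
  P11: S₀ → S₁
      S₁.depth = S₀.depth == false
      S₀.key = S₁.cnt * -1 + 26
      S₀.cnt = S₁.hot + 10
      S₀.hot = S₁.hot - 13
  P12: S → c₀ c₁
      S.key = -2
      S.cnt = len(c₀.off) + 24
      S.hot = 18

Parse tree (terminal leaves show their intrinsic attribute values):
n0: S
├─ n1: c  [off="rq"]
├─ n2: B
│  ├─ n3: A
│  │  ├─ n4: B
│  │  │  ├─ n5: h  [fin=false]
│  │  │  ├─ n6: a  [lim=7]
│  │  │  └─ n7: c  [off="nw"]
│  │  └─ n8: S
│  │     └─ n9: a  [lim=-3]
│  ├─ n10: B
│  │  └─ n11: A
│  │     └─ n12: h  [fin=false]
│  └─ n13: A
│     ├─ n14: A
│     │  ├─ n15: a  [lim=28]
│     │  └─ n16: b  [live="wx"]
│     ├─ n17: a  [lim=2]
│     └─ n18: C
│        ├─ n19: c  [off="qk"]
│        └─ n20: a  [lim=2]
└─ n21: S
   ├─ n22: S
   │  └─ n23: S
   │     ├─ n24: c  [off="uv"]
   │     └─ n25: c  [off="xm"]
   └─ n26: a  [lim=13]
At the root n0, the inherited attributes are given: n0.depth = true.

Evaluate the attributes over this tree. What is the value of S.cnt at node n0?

17

1. n0.depth = true  [given at root]
2. n1.off = "rq"  [terminal]
3. n2.val = "xrq"  ["x" ++ c.off]
4. n4.val = "rr"  ["rr"]
5. n5.fin = false  [terminal]
6. n6.lim = 7  [terminal]
7. n7.off = "nw"  [terminal]
8. n4.env = 11  [a.lim * -2 + 25]
9. n8.depth = false  [false]
10. n9.lim = -3  [terminal]
11. n8.key = 29  [29]
12. n8.cnt = 14  [a.lim + 17]
13. n8.hot = 26  [26]
14. n3.live = "up"  ["up"]
15. n3.cnt = false  [S.hot > 26]
16. n3.val = false  [S.hot > 26]
17. n3.acc = 28  [S.key - 1]
18. n10.val = "xrqm"  [B₀.val ++ "m"]
19. n12.fin = false  [terminal]
20. n11.live = "wu"  ["wu"]
21. n11.cnt = true  [true]
22. n11.val = true  [true]
23. n11.acc = 30  [30]
24. n10.env = 5  [A.acc - 25]
25. n15.lim = 28  [terminal]
26. n16.live = "wx"  [terminal]
27. n14.live = "wxx"  [b.live ++ "x"]
28. n14.cnt = true  [a.lim > 27]
29. n14.val = false  [a.lim > 28]
30. n14.acc = 27  [a.lim - 1]
31. n17.lim = 2  [terminal]
32. n19.off = "qk"  [terminal]
33. n20.lim = 2  [terminal]
34. n18.idx = 5  [len(c.off) + 3]
35. n18.pre = true  [a.lim > 1]
36. n13.live = "kp"  ["kp"]
37. n13.cnt = false  [A₁.cnt and A₁.val]
38. n13.val = true  [C.pre == true]
39. n13.acc = -4  [(if A₁.cnt then C.idx else a.lim) - 9]
40. n2.env = 1  [len(A₀.live) - 1]
41. n21.depth = false  [B.env > 1]
42. n22.depth = true  [S₀.depth == false]
43. n23.depth = false  [S₀.depth == false]
44. n24.off = "uv"  [terminal]
45. n25.off = "xm"  [terminal]
46. n23.key = -2  [-2]
47. n23.cnt = 26  [len(c₀.off) + 24]
48. n23.hot = 18  [18]
49. n22.key = 0  [S₁.cnt * -1 + 26]
50. n22.cnt = 28  [S₁.hot + 10]
51. n22.hot = 5  [S₁.hot - 13]
52. n26.lim = 13  [terminal]
53. n21.key = 27  [(if S₀.depth then S₁.key else S₁.cnt) - 1]
54. n21.cnt = -9  [(if S₀.depth then S₁.hot else S₁.cnt) - 37]
55. n21.hot = 2  [S₁.cnt - 26]
56. n0.key = 1  [S₁.key + S₁.cnt - 17]
57. n0.cnt = 17  [S₁.key + S₁.hot - 12]
58. n0.hot = 27  [S₁.hot * 2 + 23]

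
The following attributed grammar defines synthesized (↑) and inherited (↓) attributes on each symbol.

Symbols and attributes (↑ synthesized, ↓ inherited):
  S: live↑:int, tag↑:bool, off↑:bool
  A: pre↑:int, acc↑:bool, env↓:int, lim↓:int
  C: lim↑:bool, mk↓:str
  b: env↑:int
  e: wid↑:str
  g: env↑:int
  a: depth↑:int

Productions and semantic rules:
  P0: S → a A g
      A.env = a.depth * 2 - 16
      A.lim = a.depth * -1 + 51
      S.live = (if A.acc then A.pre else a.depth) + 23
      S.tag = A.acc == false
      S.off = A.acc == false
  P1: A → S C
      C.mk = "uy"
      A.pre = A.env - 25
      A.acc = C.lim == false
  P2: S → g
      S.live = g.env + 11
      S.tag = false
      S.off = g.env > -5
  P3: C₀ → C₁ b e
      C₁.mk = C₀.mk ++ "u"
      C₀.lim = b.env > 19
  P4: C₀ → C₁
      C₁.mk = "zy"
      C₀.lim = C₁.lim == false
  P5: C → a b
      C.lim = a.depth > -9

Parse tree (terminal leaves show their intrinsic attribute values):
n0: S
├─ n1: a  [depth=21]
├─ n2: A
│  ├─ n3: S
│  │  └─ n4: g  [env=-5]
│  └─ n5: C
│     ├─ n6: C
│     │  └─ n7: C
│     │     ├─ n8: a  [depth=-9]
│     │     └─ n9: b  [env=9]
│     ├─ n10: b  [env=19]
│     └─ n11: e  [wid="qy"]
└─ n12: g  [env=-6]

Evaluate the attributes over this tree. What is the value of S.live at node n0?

1. n1.depth = 21  [terminal]
2. n2.env = 26  [a.depth * 2 - 16]
3. n2.lim = 30  [a.depth * -1 + 51]
4. n4.env = -5  [terminal]
5. n3.live = 6  [g.env + 11]
6. n3.tag = false  [false]
7. n3.off = false  [g.env > -5]
8. n5.mk = "uy"  ["uy"]
9. n6.mk = "uyu"  [C₀.mk ++ "u"]
10. n7.mk = "zy"  ["zy"]
11. n8.depth = -9  [terminal]
12. n9.env = 9  [terminal]
13. n7.lim = false  [a.depth > -9]
14. n6.lim = true  [C₁.lim == false]
15. n10.env = 19  [terminal]
16. n11.wid = "qy"  [terminal]
17. n5.lim = false  [b.env > 19]
18. n2.pre = 1  [A.env - 25]
19. n2.acc = true  [C.lim == false]
20. n12.env = -6  [terminal]
21. n0.live = 24  [(if A.acc then A.pre else a.depth) + 23]
22. n0.tag = false  [A.acc == false]
23. n0.off = false  [A.acc == false]

24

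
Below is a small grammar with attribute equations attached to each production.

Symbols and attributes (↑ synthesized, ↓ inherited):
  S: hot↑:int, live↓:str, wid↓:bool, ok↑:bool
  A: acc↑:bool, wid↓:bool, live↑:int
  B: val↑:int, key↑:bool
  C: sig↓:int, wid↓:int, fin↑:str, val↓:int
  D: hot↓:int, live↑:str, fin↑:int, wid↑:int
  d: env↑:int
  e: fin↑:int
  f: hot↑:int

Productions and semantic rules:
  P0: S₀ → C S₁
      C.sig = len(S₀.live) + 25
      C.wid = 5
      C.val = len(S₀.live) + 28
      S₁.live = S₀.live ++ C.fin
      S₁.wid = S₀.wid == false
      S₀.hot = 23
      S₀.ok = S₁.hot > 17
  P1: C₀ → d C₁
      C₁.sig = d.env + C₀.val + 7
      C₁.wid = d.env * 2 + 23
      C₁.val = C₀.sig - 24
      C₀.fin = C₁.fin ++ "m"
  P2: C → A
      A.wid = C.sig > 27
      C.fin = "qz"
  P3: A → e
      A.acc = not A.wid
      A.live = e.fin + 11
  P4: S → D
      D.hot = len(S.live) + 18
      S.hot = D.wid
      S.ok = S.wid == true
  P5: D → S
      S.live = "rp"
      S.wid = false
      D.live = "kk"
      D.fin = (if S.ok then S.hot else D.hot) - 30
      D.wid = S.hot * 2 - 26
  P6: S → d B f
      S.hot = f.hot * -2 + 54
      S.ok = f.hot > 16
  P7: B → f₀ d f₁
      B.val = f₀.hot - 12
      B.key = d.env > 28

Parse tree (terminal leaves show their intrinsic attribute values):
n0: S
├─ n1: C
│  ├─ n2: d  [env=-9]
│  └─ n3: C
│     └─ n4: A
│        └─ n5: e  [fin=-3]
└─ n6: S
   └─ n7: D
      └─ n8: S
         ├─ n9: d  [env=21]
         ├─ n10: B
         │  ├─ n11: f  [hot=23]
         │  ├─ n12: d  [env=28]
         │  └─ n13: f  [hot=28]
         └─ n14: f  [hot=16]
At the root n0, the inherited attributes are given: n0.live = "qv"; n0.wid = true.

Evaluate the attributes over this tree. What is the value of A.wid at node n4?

true

1. n0.live = "qv"  [given at root]
2. n0.wid = true  [given at root]
3. n1.sig = 27  [len(S₀.live) + 25]
4. n1.wid = 5  [5]
5. n1.val = 30  [len(S₀.live) + 28]
6. n2.env = -9  [terminal]
7. n3.sig = 28  [d.env + C₀.val + 7]
8. n3.wid = 5  [d.env * 2 + 23]
9. n3.val = 3  [C₀.sig - 24]
10. n4.wid = true  [C.sig > 27]
11. n5.fin = -3  [terminal]
12. n4.acc = false  [not A.wid]
13. n4.live = 8  [e.fin + 11]
14. n3.fin = "qz"  ["qz"]
15. n1.fin = "qzm"  [C₁.fin ++ "m"]
16. n6.live = "qvqzm"  [S₀.live ++ C.fin]
17. n6.wid = false  [S₀.wid == false]
18. n7.hot = 23  [len(S.live) + 18]
19. n8.live = "rp"  ["rp"]
20. n8.wid = false  [false]
21. n9.env = 21  [terminal]
22. n11.hot = 23  [terminal]
23. n12.env = 28  [terminal]
24. n13.hot = 28  [terminal]
25. n10.val = 11  [f₀.hot - 12]
26. n10.key = false  [d.env > 28]
27. n14.hot = 16  [terminal]
28. n8.hot = 22  [f.hot * -2 + 54]
29. n8.ok = false  [f.hot > 16]
30. n7.live = "kk"  ["kk"]
31. n7.fin = -7  [(if S.ok then S.hot else D.hot) - 30]
32. n7.wid = 18  [S.hot * 2 - 26]
33. n6.hot = 18  [D.wid]
34. n6.ok = false  [S.wid == true]
35. n0.hot = 23  [23]
36. n0.ok = true  [S₁.hot > 17]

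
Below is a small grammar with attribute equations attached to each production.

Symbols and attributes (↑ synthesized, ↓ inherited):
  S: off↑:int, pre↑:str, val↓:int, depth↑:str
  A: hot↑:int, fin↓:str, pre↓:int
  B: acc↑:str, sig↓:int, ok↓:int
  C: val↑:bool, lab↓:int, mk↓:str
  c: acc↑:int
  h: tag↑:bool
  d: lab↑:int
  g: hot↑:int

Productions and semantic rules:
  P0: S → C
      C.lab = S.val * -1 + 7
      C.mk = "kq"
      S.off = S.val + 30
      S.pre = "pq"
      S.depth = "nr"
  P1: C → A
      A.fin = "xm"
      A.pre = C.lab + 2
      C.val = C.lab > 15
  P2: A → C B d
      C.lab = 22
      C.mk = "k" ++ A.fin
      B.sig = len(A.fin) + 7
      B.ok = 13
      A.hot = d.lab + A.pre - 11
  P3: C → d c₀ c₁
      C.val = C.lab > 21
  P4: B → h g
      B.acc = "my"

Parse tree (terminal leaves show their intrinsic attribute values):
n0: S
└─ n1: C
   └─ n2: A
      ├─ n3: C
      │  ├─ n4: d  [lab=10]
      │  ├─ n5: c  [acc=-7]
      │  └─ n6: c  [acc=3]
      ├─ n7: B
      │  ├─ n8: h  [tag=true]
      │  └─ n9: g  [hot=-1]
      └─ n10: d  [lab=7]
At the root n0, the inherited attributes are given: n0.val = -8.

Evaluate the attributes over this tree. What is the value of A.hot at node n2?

13

1. n0.val = -8  [given at root]
2. n1.lab = 15  [S.val * -1 + 7]
3. n1.mk = "kq"  ["kq"]
4. n2.fin = "xm"  ["xm"]
5. n2.pre = 17  [C.lab + 2]
6. n3.lab = 22  [22]
7. n3.mk = "kxm"  ["k" ++ A.fin]
8. n4.lab = 10  [terminal]
9. n5.acc = -7  [terminal]
10. n6.acc = 3  [terminal]
11. n3.val = true  [C.lab > 21]
12. n7.sig = 9  [len(A.fin) + 7]
13. n7.ok = 13  [13]
14. n8.tag = true  [terminal]
15. n9.hot = -1  [terminal]
16. n7.acc = "my"  ["my"]
17. n10.lab = 7  [terminal]
18. n2.hot = 13  [d.lab + A.pre - 11]
19. n1.val = false  [C.lab > 15]
20. n0.off = 22  [S.val + 30]
21. n0.pre = "pq"  ["pq"]
22. n0.depth = "nr"  ["nr"]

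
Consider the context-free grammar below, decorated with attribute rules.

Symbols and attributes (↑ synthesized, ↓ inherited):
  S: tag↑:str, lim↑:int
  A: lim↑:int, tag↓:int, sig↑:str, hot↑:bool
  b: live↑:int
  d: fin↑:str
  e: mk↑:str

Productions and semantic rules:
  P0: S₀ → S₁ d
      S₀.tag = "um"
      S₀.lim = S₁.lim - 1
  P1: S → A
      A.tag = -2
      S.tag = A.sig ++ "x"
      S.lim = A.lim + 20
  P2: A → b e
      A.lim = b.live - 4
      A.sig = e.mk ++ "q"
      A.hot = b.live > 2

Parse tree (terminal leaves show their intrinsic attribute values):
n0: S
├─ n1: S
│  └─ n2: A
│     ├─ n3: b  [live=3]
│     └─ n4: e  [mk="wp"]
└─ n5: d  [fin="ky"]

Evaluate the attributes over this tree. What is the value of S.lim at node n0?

18

1. n2.tag = -2  [-2]
2. n3.live = 3  [terminal]
3. n4.mk = "wp"  [terminal]
4. n2.lim = -1  [b.live - 4]
5. n2.sig = "wpq"  [e.mk ++ "q"]
6. n2.hot = true  [b.live > 2]
7. n1.tag = "wpqx"  [A.sig ++ "x"]
8. n1.lim = 19  [A.lim + 20]
9. n5.fin = "ky"  [terminal]
10. n0.tag = "um"  ["um"]
11. n0.lim = 18  [S₁.lim - 1]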